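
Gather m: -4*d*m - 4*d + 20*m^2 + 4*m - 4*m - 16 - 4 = -4*d*m - 4*d + 20*m^2 - 20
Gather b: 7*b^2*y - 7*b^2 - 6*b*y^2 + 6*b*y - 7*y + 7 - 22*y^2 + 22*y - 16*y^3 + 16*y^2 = b^2*(7*y - 7) + b*(-6*y^2 + 6*y) - 16*y^3 - 6*y^2 + 15*y + 7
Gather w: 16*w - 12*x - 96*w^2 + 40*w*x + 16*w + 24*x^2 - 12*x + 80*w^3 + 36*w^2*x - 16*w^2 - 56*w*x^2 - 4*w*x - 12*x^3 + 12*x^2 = 80*w^3 + w^2*(36*x - 112) + w*(-56*x^2 + 36*x + 32) - 12*x^3 + 36*x^2 - 24*x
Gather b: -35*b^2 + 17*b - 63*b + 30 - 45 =-35*b^2 - 46*b - 15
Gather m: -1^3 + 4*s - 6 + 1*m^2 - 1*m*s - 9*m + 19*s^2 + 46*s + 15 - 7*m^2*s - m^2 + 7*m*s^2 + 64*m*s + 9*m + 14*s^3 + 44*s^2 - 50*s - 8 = -7*m^2*s + m*(7*s^2 + 63*s) + 14*s^3 + 63*s^2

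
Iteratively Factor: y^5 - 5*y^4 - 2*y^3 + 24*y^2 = (y + 2)*(y^4 - 7*y^3 + 12*y^2) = (y - 4)*(y + 2)*(y^3 - 3*y^2) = y*(y - 4)*(y + 2)*(y^2 - 3*y) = y*(y - 4)*(y - 3)*(y + 2)*(y)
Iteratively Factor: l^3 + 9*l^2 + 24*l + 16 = (l + 1)*(l^2 + 8*l + 16) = (l + 1)*(l + 4)*(l + 4)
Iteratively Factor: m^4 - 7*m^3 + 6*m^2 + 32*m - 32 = (m - 1)*(m^3 - 6*m^2 + 32) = (m - 4)*(m - 1)*(m^2 - 2*m - 8) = (m - 4)^2*(m - 1)*(m + 2)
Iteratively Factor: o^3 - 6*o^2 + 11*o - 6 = (o - 1)*(o^2 - 5*o + 6) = (o - 3)*(o - 1)*(o - 2)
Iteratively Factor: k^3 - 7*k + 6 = (k - 2)*(k^2 + 2*k - 3) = (k - 2)*(k - 1)*(k + 3)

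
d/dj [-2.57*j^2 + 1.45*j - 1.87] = 1.45 - 5.14*j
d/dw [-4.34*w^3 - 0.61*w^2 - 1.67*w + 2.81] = -13.02*w^2 - 1.22*w - 1.67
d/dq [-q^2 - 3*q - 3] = -2*q - 3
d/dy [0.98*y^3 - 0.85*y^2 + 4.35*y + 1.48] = 2.94*y^2 - 1.7*y + 4.35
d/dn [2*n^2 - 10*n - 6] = 4*n - 10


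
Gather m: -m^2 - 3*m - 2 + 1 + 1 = -m^2 - 3*m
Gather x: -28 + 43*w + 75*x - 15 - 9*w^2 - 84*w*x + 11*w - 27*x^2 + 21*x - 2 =-9*w^2 + 54*w - 27*x^2 + x*(96 - 84*w) - 45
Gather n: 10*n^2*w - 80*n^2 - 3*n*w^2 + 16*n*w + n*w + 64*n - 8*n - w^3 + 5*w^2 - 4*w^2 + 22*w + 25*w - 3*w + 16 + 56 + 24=n^2*(10*w - 80) + n*(-3*w^2 + 17*w + 56) - w^3 + w^2 + 44*w + 96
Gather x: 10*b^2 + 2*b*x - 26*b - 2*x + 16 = 10*b^2 - 26*b + x*(2*b - 2) + 16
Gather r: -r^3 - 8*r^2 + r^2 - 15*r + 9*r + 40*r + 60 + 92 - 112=-r^3 - 7*r^2 + 34*r + 40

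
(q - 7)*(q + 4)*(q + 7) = q^3 + 4*q^2 - 49*q - 196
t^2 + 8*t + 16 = (t + 4)^2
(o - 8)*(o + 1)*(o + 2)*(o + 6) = o^4 + o^3 - 52*o^2 - 148*o - 96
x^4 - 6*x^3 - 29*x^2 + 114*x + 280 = (x - 7)*(x - 5)*(x + 2)*(x + 4)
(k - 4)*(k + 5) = k^2 + k - 20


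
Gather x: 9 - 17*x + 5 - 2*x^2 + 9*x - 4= -2*x^2 - 8*x + 10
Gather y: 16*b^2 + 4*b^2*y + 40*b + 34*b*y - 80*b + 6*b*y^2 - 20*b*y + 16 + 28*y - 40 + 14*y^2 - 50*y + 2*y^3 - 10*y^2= 16*b^2 - 40*b + 2*y^3 + y^2*(6*b + 4) + y*(4*b^2 + 14*b - 22) - 24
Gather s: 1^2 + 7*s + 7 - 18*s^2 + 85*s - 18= -18*s^2 + 92*s - 10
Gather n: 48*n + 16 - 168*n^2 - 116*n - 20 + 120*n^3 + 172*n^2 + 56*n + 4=120*n^3 + 4*n^2 - 12*n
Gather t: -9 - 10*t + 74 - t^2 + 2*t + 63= -t^2 - 8*t + 128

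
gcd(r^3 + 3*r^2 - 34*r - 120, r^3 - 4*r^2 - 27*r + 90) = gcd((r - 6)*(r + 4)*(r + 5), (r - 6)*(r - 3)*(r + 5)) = r^2 - r - 30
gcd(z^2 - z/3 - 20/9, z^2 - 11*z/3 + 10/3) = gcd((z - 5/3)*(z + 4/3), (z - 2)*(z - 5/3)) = z - 5/3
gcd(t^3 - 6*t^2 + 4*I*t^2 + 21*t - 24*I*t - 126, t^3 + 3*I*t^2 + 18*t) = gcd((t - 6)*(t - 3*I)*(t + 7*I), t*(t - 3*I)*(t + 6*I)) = t - 3*I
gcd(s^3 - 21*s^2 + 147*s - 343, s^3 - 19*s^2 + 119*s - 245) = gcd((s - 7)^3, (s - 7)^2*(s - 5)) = s^2 - 14*s + 49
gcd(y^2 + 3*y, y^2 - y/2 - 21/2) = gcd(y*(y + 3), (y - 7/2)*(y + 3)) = y + 3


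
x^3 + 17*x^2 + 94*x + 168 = (x + 4)*(x + 6)*(x + 7)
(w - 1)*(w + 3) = w^2 + 2*w - 3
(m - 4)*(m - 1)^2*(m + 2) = m^4 - 4*m^3 - 3*m^2 + 14*m - 8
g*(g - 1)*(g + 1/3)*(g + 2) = g^4 + 4*g^3/3 - 5*g^2/3 - 2*g/3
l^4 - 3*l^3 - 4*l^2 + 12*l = l*(l - 3)*(l - 2)*(l + 2)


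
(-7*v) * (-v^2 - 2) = 7*v^3 + 14*v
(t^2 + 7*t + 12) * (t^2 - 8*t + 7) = t^4 - t^3 - 37*t^2 - 47*t + 84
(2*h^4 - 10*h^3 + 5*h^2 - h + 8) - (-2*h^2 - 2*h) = 2*h^4 - 10*h^3 + 7*h^2 + h + 8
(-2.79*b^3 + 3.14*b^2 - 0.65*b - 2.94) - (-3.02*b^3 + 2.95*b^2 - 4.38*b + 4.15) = 0.23*b^3 + 0.19*b^2 + 3.73*b - 7.09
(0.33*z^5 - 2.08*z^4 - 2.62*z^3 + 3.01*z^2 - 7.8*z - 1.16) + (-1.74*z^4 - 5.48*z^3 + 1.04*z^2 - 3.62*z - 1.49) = 0.33*z^5 - 3.82*z^4 - 8.1*z^3 + 4.05*z^2 - 11.42*z - 2.65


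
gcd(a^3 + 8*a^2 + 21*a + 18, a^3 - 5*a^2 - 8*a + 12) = a + 2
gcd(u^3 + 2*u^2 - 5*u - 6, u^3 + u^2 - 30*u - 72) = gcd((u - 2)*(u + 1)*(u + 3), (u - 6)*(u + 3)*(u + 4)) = u + 3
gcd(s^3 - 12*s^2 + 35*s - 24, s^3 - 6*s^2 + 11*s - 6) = s^2 - 4*s + 3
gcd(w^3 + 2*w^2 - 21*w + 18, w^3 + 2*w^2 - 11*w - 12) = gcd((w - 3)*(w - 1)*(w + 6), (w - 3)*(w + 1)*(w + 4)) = w - 3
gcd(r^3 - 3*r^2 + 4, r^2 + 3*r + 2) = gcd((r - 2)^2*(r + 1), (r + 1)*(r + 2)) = r + 1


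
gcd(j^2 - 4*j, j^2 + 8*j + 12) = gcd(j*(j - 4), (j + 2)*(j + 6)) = 1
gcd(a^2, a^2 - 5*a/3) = a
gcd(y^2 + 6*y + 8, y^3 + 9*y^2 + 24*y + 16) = y + 4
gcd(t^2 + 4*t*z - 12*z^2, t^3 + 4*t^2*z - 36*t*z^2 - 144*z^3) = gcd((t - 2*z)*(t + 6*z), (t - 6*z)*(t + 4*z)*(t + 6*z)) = t + 6*z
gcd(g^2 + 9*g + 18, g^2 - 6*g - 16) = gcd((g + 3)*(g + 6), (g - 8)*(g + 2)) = 1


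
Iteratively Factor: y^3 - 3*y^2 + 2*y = (y - 2)*(y^2 - y) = (y - 2)*(y - 1)*(y)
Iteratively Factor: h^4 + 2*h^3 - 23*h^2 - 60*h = (h - 5)*(h^3 + 7*h^2 + 12*h) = h*(h - 5)*(h^2 + 7*h + 12) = h*(h - 5)*(h + 4)*(h + 3)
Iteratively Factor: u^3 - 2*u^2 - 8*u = (u)*(u^2 - 2*u - 8) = u*(u + 2)*(u - 4)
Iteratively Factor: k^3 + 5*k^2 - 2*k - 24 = (k + 3)*(k^2 + 2*k - 8) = (k + 3)*(k + 4)*(k - 2)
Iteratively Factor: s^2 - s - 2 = (s + 1)*(s - 2)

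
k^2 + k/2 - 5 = (k - 2)*(k + 5/2)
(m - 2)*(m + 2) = m^2 - 4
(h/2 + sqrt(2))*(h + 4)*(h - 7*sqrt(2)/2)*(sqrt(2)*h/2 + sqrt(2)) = sqrt(2)*h^4/4 - 3*h^3/4 + 3*sqrt(2)*h^3/2 - 9*h^2/2 - 3*sqrt(2)*h^2/2 - 21*sqrt(2)*h - 6*h - 28*sqrt(2)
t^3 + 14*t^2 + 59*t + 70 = (t + 2)*(t + 5)*(t + 7)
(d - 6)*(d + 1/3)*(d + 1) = d^3 - 14*d^2/3 - 23*d/3 - 2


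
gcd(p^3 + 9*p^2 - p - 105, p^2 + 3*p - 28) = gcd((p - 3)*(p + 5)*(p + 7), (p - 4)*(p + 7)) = p + 7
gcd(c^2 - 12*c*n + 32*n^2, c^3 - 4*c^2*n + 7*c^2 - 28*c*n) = c - 4*n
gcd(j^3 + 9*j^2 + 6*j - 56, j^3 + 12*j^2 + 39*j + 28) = j^2 + 11*j + 28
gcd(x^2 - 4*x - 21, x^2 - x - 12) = x + 3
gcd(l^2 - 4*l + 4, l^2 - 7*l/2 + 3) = l - 2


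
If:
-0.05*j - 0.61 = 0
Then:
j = -12.20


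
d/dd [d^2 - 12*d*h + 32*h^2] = 2*d - 12*h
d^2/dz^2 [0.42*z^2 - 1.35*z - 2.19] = 0.840000000000000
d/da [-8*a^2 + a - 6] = 1 - 16*a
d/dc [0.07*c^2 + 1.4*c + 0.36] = 0.14*c + 1.4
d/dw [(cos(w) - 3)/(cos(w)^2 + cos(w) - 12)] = sin(w)/(cos(w) + 4)^2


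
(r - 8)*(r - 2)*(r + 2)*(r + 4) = r^4 - 4*r^3 - 36*r^2 + 16*r + 128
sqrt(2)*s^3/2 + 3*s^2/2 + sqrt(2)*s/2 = s*(s + sqrt(2))*(sqrt(2)*s/2 + 1/2)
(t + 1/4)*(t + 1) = t^2 + 5*t/4 + 1/4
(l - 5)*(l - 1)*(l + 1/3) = l^3 - 17*l^2/3 + 3*l + 5/3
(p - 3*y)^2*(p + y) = p^3 - 5*p^2*y + 3*p*y^2 + 9*y^3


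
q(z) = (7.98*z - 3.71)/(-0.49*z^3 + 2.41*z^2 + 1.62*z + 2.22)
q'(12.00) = 0.04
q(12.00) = -0.19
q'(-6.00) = -0.08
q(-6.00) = -0.28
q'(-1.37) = -2.01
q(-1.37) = -2.53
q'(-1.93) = -1.18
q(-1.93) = -1.65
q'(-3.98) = -0.22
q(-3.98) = -0.55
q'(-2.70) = -0.57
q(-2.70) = -1.01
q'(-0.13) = 4.98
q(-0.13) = -2.31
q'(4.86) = 3.67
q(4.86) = 3.26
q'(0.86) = 1.00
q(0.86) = 0.62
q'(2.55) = 0.20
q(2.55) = 1.20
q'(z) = (7.98*z - 3.71)*(1.47*z^2 - 4.82*z - 1.62)/(-0.49*z^3 + 2.41*z^2 + 1.62*z + 2.22)^2 + 7.98/(-0.49*z^3 + 2.41*z^2 + 1.62*z + 2.22) = (7.8204*z^3 - 24.6855*z^2 + 17.8822*z + 23.7258)/(0.2401*z^6 - 2.3618*z^5 + 4.2205*z^4 + 5.6328*z^3 + 13.3248*z^2 + 7.1928*z + 4.9284)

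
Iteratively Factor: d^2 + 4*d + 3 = (d + 3)*(d + 1)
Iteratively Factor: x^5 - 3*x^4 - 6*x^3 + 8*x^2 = (x - 4)*(x^4 + x^3 - 2*x^2) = (x - 4)*(x - 1)*(x^3 + 2*x^2) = x*(x - 4)*(x - 1)*(x^2 + 2*x) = x*(x - 4)*(x - 1)*(x + 2)*(x)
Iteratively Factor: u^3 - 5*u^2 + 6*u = (u)*(u^2 - 5*u + 6) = u*(u - 3)*(u - 2)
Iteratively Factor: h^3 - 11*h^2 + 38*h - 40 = (h - 4)*(h^2 - 7*h + 10) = (h - 4)*(h - 2)*(h - 5)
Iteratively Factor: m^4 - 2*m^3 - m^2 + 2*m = (m)*(m^3 - 2*m^2 - m + 2) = m*(m + 1)*(m^2 - 3*m + 2) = m*(m - 2)*(m + 1)*(m - 1)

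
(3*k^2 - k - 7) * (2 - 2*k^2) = -6*k^4 + 2*k^3 + 20*k^2 - 2*k - 14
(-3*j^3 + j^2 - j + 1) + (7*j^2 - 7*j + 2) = -3*j^3 + 8*j^2 - 8*j + 3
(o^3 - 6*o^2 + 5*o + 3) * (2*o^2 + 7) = 2*o^5 - 12*o^4 + 17*o^3 - 36*o^2 + 35*o + 21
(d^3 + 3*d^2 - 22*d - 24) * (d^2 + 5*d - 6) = d^5 + 8*d^4 - 13*d^3 - 152*d^2 + 12*d + 144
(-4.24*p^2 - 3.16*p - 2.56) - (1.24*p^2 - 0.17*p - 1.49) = -5.48*p^2 - 2.99*p - 1.07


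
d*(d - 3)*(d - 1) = d^3 - 4*d^2 + 3*d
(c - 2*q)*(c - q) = c^2 - 3*c*q + 2*q^2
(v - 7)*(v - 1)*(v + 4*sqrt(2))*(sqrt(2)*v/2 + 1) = sqrt(2)*v^4/2 - 4*sqrt(2)*v^3 + 5*v^3 - 40*v^2 + 15*sqrt(2)*v^2/2 - 32*sqrt(2)*v + 35*v + 28*sqrt(2)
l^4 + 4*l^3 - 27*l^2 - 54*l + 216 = (l - 3)^2*(l + 4)*(l + 6)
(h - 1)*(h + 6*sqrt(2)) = h^2 - h + 6*sqrt(2)*h - 6*sqrt(2)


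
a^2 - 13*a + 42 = (a - 7)*(a - 6)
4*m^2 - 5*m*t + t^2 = (-4*m + t)*(-m + t)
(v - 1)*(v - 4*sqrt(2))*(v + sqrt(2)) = v^3 - 3*sqrt(2)*v^2 - v^2 - 8*v + 3*sqrt(2)*v + 8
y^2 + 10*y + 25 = (y + 5)^2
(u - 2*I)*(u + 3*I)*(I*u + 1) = I*u^3 + 7*I*u + 6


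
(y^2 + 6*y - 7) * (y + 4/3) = y^3 + 22*y^2/3 + y - 28/3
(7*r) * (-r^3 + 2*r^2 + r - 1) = -7*r^4 + 14*r^3 + 7*r^2 - 7*r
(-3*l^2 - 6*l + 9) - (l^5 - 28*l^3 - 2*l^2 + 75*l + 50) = -l^5 + 28*l^3 - l^2 - 81*l - 41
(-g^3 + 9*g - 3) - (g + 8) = -g^3 + 8*g - 11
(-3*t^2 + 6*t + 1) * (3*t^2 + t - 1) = -9*t^4 + 15*t^3 + 12*t^2 - 5*t - 1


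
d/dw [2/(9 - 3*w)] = 2/(3*(w - 3)^2)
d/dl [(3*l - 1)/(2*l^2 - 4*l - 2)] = (-3*l^2 + 2*l - 5)/(2*(l^4 - 4*l^3 + 2*l^2 + 4*l + 1))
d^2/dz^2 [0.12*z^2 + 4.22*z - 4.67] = 0.240000000000000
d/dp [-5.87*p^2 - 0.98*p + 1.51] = -11.74*p - 0.98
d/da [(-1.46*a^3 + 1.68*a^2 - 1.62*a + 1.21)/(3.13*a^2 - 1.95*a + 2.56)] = (-4.5698*a^4 + 5.694*a^3 - 9.4182*a^2 + 1.027*a - 1.7877)/(9.7969*a^4 - 12.207*a^3 + 19.8281*a^2 - 9.984*a + 6.5536)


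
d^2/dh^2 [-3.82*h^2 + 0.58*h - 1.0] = -7.64000000000000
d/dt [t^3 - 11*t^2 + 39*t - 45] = 3*t^2 - 22*t + 39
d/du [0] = 0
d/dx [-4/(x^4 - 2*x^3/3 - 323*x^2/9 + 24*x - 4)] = 72*(18*x^3 - 9*x^2 - 323*x + 108)/(-9*x^4 + 6*x^3 + 323*x^2 - 216*x + 36)^2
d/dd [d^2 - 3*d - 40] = 2*d - 3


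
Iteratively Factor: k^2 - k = (k - 1)*(k)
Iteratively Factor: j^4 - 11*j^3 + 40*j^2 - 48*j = (j)*(j^3 - 11*j^2 + 40*j - 48) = j*(j - 3)*(j^2 - 8*j + 16) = j*(j - 4)*(j - 3)*(j - 4)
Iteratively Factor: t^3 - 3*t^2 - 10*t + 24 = (t - 4)*(t^2 + t - 6) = (t - 4)*(t + 3)*(t - 2)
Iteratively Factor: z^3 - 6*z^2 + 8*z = (z)*(z^2 - 6*z + 8) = z*(z - 2)*(z - 4)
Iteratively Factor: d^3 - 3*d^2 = (d - 3)*(d^2) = d*(d - 3)*(d)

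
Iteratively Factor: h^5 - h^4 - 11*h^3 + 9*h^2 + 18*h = (h - 2)*(h^4 + h^3 - 9*h^2 - 9*h) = (h - 3)*(h - 2)*(h^3 + 4*h^2 + 3*h) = h*(h - 3)*(h - 2)*(h^2 + 4*h + 3) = h*(h - 3)*(h - 2)*(h + 3)*(h + 1)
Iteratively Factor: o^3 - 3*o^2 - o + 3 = (o - 1)*(o^2 - 2*o - 3) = (o - 3)*(o - 1)*(o + 1)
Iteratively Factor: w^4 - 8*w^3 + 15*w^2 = (w)*(w^3 - 8*w^2 + 15*w) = w^2*(w^2 - 8*w + 15) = w^2*(w - 3)*(w - 5)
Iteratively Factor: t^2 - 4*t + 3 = (t - 1)*(t - 3)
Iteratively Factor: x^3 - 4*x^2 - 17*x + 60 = (x - 5)*(x^2 + x - 12) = (x - 5)*(x - 3)*(x + 4)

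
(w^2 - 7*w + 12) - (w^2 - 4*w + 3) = 9 - 3*w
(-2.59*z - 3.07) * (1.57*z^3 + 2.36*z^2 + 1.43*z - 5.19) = -4.0663*z^4 - 10.9323*z^3 - 10.9489*z^2 + 9.052*z + 15.9333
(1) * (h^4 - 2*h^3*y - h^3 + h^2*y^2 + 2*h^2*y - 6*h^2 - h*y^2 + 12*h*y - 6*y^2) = h^4 - 2*h^3*y - h^3 + h^2*y^2 + 2*h^2*y - 6*h^2 - h*y^2 + 12*h*y - 6*y^2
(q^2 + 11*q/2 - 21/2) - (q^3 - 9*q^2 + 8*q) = -q^3 + 10*q^2 - 5*q/2 - 21/2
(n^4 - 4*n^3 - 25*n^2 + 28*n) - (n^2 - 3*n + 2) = n^4 - 4*n^3 - 26*n^2 + 31*n - 2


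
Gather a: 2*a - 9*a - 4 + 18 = 14 - 7*a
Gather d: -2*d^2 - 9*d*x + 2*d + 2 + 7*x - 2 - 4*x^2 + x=-2*d^2 + d*(2 - 9*x) - 4*x^2 + 8*x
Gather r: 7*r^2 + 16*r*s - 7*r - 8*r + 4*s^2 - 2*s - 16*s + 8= 7*r^2 + r*(16*s - 15) + 4*s^2 - 18*s + 8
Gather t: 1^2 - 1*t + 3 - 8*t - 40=-9*t - 36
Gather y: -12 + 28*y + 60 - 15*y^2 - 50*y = -15*y^2 - 22*y + 48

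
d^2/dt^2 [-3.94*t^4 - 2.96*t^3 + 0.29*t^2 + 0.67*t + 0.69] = -47.28*t^2 - 17.76*t + 0.58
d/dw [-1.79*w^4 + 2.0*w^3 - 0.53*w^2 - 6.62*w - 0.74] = -7.16*w^3 + 6.0*w^2 - 1.06*w - 6.62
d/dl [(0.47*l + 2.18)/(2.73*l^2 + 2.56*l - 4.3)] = (1.2831*l^2 + 1.2032*l - (0.47*l + 2.18)*(5.46*l + 2.56) - 2.021)/(2.73*l^2 + 2.56*l - 4.3)^2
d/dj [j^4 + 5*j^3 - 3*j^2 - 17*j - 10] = 4*j^3 + 15*j^2 - 6*j - 17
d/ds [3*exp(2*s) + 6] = 6*exp(2*s)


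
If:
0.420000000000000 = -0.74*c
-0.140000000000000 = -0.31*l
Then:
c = -0.57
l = 0.45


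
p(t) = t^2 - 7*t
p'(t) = 2*t - 7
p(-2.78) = 27.19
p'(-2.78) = -12.56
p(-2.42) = 22.80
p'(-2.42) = -11.84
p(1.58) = -8.56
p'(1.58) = -3.84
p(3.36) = -12.23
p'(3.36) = -0.28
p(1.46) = -8.09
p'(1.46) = -4.08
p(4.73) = -10.74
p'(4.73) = 2.46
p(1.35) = -7.63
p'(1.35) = -4.30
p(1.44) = -8.01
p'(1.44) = -4.12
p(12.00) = 60.00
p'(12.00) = 17.00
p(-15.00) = 330.00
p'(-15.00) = -37.00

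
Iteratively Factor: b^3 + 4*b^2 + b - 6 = (b - 1)*(b^2 + 5*b + 6) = (b - 1)*(b + 2)*(b + 3)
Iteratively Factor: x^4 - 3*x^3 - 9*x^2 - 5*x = (x)*(x^3 - 3*x^2 - 9*x - 5) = x*(x - 5)*(x^2 + 2*x + 1) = x*(x - 5)*(x + 1)*(x + 1)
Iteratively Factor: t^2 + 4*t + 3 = (t + 1)*(t + 3)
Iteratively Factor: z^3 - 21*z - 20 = (z - 5)*(z^2 + 5*z + 4) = (z - 5)*(z + 4)*(z + 1)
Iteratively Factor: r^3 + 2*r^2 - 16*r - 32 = (r + 4)*(r^2 - 2*r - 8) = (r + 2)*(r + 4)*(r - 4)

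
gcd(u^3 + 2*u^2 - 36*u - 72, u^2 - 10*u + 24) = u - 6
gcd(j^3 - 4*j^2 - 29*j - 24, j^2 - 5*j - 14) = 1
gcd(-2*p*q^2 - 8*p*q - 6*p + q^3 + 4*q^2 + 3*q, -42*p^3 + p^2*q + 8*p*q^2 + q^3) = 2*p - q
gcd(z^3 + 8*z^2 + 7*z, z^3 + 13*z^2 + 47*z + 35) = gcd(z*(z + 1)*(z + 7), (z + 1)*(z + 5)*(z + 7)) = z^2 + 8*z + 7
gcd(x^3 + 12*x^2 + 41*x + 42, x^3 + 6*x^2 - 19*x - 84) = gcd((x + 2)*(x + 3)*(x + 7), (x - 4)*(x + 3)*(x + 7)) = x^2 + 10*x + 21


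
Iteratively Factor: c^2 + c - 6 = (c - 2)*(c + 3)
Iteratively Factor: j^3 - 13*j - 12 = (j - 4)*(j^2 + 4*j + 3) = (j - 4)*(j + 3)*(j + 1)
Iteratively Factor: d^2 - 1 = (d + 1)*(d - 1)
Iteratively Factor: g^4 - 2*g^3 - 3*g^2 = (g + 1)*(g^3 - 3*g^2) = (g - 3)*(g + 1)*(g^2) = g*(g - 3)*(g + 1)*(g)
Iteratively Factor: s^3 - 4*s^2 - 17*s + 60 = (s - 5)*(s^2 + s - 12) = (s - 5)*(s - 3)*(s + 4)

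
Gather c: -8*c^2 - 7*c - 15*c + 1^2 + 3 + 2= -8*c^2 - 22*c + 6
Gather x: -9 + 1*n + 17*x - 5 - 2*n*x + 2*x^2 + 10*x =n + 2*x^2 + x*(27 - 2*n) - 14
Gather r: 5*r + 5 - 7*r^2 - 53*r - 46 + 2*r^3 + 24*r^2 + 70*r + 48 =2*r^3 + 17*r^2 + 22*r + 7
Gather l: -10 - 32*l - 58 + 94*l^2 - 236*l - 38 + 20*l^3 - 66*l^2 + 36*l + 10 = 20*l^3 + 28*l^2 - 232*l - 96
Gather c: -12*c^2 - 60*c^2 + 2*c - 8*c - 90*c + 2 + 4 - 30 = -72*c^2 - 96*c - 24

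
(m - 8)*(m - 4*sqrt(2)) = m^2 - 8*m - 4*sqrt(2)*m + 32*sqrt(2)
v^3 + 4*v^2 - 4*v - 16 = (v - 2)*(v + 2)*(v + 4)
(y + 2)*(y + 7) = y^2 + 9*y + 14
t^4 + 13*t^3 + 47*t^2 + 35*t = t*(t + 1)*(t + 5)*(t + 7)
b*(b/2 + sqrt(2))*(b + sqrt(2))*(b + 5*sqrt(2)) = b^4/2 + 4*sqrt(2)*b^3 + 17*b^2 + 10*sqrt(2)*b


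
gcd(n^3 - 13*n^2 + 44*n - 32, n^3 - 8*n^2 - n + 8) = n^2 - 9*n + 8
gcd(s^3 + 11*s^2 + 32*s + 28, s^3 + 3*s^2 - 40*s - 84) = s^2 + 9*s + 14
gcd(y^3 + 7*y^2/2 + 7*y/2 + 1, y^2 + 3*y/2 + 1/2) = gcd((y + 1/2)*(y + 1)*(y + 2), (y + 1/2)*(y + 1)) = y^2 + 3*y/2 + 1/2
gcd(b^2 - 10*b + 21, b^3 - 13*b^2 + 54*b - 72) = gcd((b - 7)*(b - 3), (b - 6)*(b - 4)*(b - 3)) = b - 3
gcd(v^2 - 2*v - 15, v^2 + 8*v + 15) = v + 3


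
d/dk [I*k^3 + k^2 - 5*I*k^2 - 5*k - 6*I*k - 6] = 3*I*k^2 + k*(2 - 10*I) - 5 - 6*I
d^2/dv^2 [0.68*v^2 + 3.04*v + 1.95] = 1.36000000000000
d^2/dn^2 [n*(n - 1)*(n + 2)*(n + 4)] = 12*n^2 + 30*n + 4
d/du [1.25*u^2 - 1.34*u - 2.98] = 2.5*u - 1.34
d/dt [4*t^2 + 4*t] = 8*t + 4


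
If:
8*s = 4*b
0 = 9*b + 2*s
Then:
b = 0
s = 0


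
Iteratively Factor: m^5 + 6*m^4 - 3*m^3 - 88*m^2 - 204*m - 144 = (m + 2)*(m^4 + 4*m^3 - 11*m^2 - 66*m - 72) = (m - 4)*(m + 2)*(m^3 + 8*m^2 + 21*m + 18) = (m - 4)*(m + 2)^2*(m^2 + 6*m + 9) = (m - 4)*(m + 2)^2*(m + 3)*(m + 3)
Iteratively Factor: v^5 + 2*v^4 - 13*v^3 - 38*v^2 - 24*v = (v)*(v^4 + 2*v^3 - 13*v^2 - 38*v - 24) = v*(v + 3)*(v^3 - v^2 - 10*v - 8) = v*(v - 4)*(v + 3)*(v^2 + 3*v + 2) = v*(v - 4)*(v + 2)*(v + 3)*(v + 1)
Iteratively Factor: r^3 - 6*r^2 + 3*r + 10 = (r - 5)*(r^2 - r - 2) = (r - 5)*(r - 2)*(r + 1)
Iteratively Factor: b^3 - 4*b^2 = (b - 4)*(b^2) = b*(b - 4)*(b)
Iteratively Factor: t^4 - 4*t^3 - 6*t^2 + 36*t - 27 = (t - 3)*(t^3 - t^2 - 9*t + 9) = (t - 3)*(t - 1)*(t^2 - 9) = (t - 3)*(t - 1)*(t + 3)*(t - 3)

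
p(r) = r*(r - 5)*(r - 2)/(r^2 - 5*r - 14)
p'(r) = r*(5 - 2*r)*(r - 5)*(r - 2)/(r^2 - 5*r - 14)^2 + r*(r - 5)/(r^2 - 5*r - 14) + r*(r - 2)/(r^2 - 5*r - 14) + (r - 5)*(r - 2)/(r^2 - 5*r - 14) = (r^4 - 10*r^3 - 17*r^2 + 196*r - 140)/(r^4 - 10*r^3 - 3*r^2 + 140*r + 196)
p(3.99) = 0.44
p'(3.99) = -0.03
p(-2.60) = -15.78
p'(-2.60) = -16.37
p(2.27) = 0.08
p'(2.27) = 0.31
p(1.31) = -0.18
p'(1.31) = 0.19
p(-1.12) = 2.99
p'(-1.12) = -7.15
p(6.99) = -772.10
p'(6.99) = -77776.85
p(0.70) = -0.23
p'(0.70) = -0.05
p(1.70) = -0.09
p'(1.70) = 0.27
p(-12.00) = -15.03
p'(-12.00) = 0.92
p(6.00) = -3.00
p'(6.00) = -6.88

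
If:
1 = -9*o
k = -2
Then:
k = -2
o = -1/9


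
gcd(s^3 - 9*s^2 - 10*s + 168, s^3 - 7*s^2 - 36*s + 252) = s^2 - 13*s + 42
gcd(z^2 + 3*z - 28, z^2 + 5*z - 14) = z + 7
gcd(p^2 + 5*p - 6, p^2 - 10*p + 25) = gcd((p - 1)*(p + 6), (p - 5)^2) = 1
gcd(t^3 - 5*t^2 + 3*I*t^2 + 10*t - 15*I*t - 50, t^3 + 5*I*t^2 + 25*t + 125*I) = t + 5*I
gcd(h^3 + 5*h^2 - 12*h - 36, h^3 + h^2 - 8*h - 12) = h^2 - h - 6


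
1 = 1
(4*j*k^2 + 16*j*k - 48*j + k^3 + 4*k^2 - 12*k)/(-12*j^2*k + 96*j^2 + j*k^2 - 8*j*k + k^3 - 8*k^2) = (-k^2 - 4*k + 12)/(3*j*k - 24*j - k^2 + 8*k)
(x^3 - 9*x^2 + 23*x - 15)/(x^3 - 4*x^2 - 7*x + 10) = (x - 3)/(x + 2)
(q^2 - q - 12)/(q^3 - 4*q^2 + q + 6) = (q^2 - q - 12)/(q^3 - 4*q^2 + q + 6)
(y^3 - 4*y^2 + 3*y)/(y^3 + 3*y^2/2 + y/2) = 2*(y^2 - 4*y + 3)/(2*y^2 + 3*y + 1)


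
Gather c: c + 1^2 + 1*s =c + s + 1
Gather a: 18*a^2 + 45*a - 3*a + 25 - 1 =18*a^2 + 42*a + 24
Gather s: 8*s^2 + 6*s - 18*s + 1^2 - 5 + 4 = 8*s^2 - 12*s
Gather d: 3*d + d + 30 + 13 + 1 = 4*d + 44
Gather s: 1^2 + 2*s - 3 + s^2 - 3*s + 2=s^2 - s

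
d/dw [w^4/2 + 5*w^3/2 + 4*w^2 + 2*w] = 2*w^3 + 15*w^2/2 + 8*w + 2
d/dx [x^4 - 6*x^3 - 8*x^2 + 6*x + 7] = 4*x^3 - 18*x^2 - 16*x + 6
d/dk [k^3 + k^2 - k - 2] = 3*k^2 + 2*k - 1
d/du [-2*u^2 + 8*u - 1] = 8 - 4*u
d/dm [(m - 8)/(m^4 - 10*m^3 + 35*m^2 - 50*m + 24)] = (m^4 - 10*m^3 + 35*m^2 - 50*m - 2*(m - 8)*(2*m^3 - 15*m^2 + 35*m - 25) + 24)/(m^4 - 10*m^3 + 35*m^2 - 50*m + 24)^2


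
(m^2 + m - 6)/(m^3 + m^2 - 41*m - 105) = (m - 2)/(m^2 - 2*m - 35)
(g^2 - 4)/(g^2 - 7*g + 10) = (g + 2)/(g - 5)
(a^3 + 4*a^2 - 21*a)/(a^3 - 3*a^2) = (a + 7)/a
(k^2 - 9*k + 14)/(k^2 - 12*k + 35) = (k - 2)/(k - 5)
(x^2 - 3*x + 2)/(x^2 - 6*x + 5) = (x - 2)/(x - 5)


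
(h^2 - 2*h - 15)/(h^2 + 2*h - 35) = (h + 3)/(h + 7)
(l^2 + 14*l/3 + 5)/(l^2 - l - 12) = (l + 5/3)/(l - 4)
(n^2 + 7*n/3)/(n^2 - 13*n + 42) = n*(3*n + 7)/(3*(n^2 - 13*n + 42))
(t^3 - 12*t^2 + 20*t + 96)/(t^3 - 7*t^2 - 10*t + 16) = (t - 6)/(t - 1)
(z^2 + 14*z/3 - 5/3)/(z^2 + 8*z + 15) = (z - 1/3)/(z + 3)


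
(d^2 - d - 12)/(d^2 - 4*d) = (d + 3)/d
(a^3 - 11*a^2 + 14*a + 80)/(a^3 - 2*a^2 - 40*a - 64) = (a - 5)/(a + 4)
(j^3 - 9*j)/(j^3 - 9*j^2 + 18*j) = (j + 3)/(j - 6)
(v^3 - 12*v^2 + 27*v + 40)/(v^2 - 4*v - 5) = v - 8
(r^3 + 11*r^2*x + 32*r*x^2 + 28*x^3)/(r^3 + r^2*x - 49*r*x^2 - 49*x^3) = (-r^2 - 4*r*x - 4*x^2)/(-r^2 + 6*r*x + 7*x^2)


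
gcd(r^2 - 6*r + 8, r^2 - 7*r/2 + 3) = r - 2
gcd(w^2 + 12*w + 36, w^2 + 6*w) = w + 6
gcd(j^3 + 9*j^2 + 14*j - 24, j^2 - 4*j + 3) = j - 1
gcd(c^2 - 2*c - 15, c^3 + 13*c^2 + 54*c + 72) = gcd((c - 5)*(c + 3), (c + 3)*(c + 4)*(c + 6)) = c + 3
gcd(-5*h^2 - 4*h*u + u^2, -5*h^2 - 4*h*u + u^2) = -5*h^2 - 4*h*u + u^2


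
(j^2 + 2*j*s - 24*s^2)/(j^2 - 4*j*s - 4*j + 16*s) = (j + 6*s)/(j - 4)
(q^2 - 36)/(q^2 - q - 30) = (q + 6)/(q + 5)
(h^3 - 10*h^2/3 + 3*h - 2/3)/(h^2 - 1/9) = 3*(h^2 - 3*h + 2)/(3*h + 1)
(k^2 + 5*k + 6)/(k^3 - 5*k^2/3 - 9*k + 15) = 3*(k + 2)/(3*k^2 - 14*k + 15)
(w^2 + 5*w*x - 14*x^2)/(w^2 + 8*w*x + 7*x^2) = (w - 2*x)/(w + x)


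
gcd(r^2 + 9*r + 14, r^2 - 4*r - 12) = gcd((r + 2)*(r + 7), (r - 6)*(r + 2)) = r + 2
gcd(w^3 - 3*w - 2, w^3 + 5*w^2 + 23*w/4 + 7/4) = w + 1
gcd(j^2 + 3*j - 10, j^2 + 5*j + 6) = 1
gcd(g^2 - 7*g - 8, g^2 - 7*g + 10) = 1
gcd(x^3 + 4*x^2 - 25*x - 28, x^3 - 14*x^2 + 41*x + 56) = x + 1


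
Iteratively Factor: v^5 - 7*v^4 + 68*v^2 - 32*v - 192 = (v - 4)*(v^4 - 3*v^3 - 12*v^2 + 20*v + 48) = (v - 4)*(v + 2)*(v^3 - 5*v^2 - 2*v + 24) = (v - 4)^2*(v + 2)*(v^2 - v - 6) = (v - 4)^2*(v + 2)^2*(v - 3)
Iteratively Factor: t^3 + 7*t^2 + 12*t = (t)*(t^2 + 7*t + 12) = t*(t + 3)*(t + 4)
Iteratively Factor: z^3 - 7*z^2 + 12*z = (z - 3)*(z^2 - 4*z) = (z - 4)*(z - 3)*(z)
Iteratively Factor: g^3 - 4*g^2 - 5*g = (g - 5)*(g^2 + g) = (g - 5)*(g + 1)*(g)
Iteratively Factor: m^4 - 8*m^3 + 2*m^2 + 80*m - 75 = (m - 5)*(m^3 - 3*m^2 - 13*m + 15) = (m - 5)*(m - 1)*(m^2 - 2*m - 15) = (m - 5)^2*(m - 1)*(m + 3)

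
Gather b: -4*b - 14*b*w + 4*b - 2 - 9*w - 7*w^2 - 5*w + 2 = -14*b*w - 7*w^2 - 14*w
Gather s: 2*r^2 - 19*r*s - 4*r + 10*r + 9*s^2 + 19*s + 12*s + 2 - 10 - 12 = 2*r^2 + 6*r + 9*s^2 + s*(31 - 19*r) - 20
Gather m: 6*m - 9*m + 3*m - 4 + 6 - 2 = 0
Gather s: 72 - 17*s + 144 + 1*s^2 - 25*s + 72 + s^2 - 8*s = 2*s^2 - 50*s + 288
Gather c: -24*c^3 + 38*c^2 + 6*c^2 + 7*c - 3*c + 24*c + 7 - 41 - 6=-24*c^3 + 44*c^2 + 28*c - 40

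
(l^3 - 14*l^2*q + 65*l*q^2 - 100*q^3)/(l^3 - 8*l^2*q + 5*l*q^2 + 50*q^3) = (l - 4*q)/(l + 2*q)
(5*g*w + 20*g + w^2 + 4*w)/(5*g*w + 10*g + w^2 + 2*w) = (w + 4)/(w + 2)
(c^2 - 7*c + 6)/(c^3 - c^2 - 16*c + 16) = (c - 6)/(c^2 - 16)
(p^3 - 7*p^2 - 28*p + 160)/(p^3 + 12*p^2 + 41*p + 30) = (p^2 - 12*p + 32)/(p^2 + 7*p + 6)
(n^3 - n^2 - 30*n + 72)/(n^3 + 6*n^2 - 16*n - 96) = (n - 3)/(n + 4)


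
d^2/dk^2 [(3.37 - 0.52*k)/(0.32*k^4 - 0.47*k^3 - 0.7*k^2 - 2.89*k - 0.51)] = (-0.638976*k^7 + 8.153088*k^6 - 15.195768*k^5 - 8.5665*k^4 + 4.479128*k^3 + 45.468162*k^2 + 37.172166*k + 55.41983)/(0.032768*k^12 - 0.144384*k^11 - 0.00297599999999998*k^10 - 0.359951*k^9 + 2.457774*k^8 + 1.738281*k^7 + 2.317619*k^6 - 14.201613*k^5 - 22.195812*k^4 - 30.69469*k^3 - 13.324923*k^2 - 2.255067*k - 0.132651)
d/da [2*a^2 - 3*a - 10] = 4*a - 3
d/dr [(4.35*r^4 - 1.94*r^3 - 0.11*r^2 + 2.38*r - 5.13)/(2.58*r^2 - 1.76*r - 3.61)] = (22.446*r^5 - 27.9732*r^4 - 55.9852*r^3 + 15.0634*r^2 + 27.265*r - 17.6206)/(6.6564*r^4 - 9.0816*r^3 - 15.53*r^2 + 12.7072*r + 13.0321)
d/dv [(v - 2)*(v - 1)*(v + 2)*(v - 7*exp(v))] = -7*v^3*exp(v) + 4*v^3 - 14*v^2*exp(v) - 3*v^2 + 42*v*exp(v) - 8*v + 4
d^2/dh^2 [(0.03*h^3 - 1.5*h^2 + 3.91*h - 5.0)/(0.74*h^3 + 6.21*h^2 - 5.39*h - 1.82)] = (-5.55111512312578e-17*h^7 - 1.918524*h^6 + 13.564644*h^5 + 39.539532*h^4 - 161.147128*h^3 - 1074.02718*h^2 + 1229.498844*h - 490.192836)/(0.405224*h^9 + 10.201788*h^8 + 76.75761*h^7 + 87.877929*h^6 - 609.267603*h^5 + 374.236149*h^4 + 216.275857*h^3 - 96.914454*h^2 - 53.561508*h - 6.028568)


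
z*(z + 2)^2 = z^3 + 4*z^2 + 4*z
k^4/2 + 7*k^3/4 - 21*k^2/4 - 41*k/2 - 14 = (k/2 + 1/2)*(k - 7/2)*(k + 2)*(k + 4)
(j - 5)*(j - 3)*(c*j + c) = c*j^3 - 7*c*j^2 + 7*c*j + 15*c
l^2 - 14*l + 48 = (l - 8)*(l - 6)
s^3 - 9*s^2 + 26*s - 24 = (s - 4)*(s - 3)*(s - 2)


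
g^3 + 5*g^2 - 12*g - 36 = (g - 3)*(g + 2)*(g + 6)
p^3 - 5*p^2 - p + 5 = (p - 5)*(p - 1)*(p + 1)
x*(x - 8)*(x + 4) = x^3 - 4*x^2 - 32*x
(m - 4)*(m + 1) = m^2 - 3*m - 4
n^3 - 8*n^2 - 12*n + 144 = (n - 6)^2*(n + 4)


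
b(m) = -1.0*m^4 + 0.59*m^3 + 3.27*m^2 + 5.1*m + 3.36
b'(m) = -4.0*m^3 + 1.77*m^2 + 6.54*m + 5.1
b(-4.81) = -546.45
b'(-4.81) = 459.73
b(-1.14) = -0.77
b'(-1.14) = 5.87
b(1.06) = 11.88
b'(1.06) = 9.26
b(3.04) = -19.75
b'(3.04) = -71.04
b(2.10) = 14.51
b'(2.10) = -10.40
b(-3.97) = -250.67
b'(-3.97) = 257.32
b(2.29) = 11.77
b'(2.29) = -18.68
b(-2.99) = -78.35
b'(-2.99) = 108.29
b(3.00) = -16.98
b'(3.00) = -67.35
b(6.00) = -1016.88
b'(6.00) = -755.94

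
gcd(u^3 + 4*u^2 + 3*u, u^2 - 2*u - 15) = u + 3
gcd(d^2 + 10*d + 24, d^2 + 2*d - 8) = d + 4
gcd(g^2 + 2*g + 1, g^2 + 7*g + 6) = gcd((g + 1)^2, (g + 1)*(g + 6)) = g + 1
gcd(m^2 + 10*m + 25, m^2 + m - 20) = m + 5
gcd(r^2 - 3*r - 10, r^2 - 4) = r + 2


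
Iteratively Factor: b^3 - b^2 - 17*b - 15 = (b - 5)*(b^2 + 4*b + 3) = (b - 5)*(b + 3)*(b + 1)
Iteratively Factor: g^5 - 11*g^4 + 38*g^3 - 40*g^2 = (g - 2)*(g^4 - 9*g^3 + 20*g^2) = g*(g - 2)*(g^3 - 9*g^2 + 20*g) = g*(g - 4)*(g - 2)*(g^2 - 5*g) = g*(g - 5)*(g - 4)*(g - 2)*(g)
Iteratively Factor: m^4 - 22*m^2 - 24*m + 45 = (m - 1)*(m^3 + m^2 - 21*m - 45) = (m - 5)*(m - 1)*(m^2 + 6*m + 9) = (m - 5)*(m - 1)*(m + 3)*(m + 3)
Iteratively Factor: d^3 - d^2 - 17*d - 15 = (d + 3)*(d^2 - 4*d - 5) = (d + 1)*(d + 3)*(d - 5)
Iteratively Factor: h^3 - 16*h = (h - 4)*(h^2 + 4*h) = (h - 4)*(h + 4)*(h)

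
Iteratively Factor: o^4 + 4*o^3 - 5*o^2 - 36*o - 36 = (o + 2)*(o^3 + 2*o^2 - 9*o - 18) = (o + 2)*(o + 3)*(o^2 - o - 6) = (o - 3)*(o + 2)*(o + 3)*(o + 2)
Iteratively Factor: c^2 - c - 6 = (c - 3)*(c + 2)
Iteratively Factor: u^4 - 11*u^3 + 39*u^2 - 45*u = (u - 3)*(u^3 - 8*u^2 + 15*u) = (u - 5)*(u - 3)*(u^2 - 3*u) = u*(u - 5)*(u - 3)*(u - 3)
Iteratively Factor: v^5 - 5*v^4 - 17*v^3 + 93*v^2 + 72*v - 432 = (v + 3)*(v^4 - 8*v^3 + 7*v^2 + 72*v - 144) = (v - 4)*(v + 3)*(v^3 - 4*v^2 - 9*v + 36) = (v - 4)*(v - 3)*(v + 3)*(v^2 - v - 12) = (v - 4)*(v - 3)*(v + 3)^2*(v - 4)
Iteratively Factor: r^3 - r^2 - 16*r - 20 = (r + 2)*(r^2 - 3*r - 10) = (r - 5)*(r + 2)*(r + 2)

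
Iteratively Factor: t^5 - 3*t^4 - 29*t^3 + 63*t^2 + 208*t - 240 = (t + 4)*(t^4 - 7*t^3 - t^2 + 67*t - 60) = (t - 4)*(t + 4)*(t^3 - 3*t^2 - 13*t + 15) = (t - 4)*(t + 3)*(t + 4)*(t^2 - 6*t + 5) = (t - 5)*(t - 4)*(t + 3)*(t + 4)*(t - 1)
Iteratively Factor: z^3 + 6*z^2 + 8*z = (z + 2)*(z^2 + 4*z) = z*(z + 2)*(z + 4)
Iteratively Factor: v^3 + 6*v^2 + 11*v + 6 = (v + 1)*(v^2 + 5*v + 6) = (v + 1)*(v + 3)*(v + 2)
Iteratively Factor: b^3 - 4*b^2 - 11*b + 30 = (b + 3)*(b^2 - 7*b + 10) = (b - 5)*(b + 3)*(b - 2)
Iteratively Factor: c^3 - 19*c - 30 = (c + 2)*(c^2 - 2*c - 15) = (c + 2)*(c + 3)*(c - 5)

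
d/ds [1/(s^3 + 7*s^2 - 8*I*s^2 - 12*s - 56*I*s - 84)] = (-3*s^2 - 14*s + 16*I*s + 12 + 56*I)/(-s^3 - 7*s^2 + 8*I*s^2 + 12*s + 56*I*s + 84)^2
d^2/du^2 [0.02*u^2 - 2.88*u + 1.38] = 0.0400000000000000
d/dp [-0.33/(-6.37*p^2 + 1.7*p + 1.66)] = (0.561 - 4.2042*p)/(-6.37*p^2 + 1.7*p + 1.66)^2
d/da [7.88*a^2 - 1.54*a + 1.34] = 15.76*a - 1.54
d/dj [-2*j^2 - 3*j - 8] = -4*j - 3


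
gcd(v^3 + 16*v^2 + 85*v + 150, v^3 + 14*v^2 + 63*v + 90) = v^2 + 11*v + 30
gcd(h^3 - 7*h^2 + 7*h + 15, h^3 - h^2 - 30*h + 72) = h - 3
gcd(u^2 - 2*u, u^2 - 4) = u - 2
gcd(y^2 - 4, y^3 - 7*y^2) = 1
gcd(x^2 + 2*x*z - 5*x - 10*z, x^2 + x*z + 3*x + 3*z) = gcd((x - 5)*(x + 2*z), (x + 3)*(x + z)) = 1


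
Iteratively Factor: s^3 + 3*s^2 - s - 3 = (s + 3)*(s^2 - 1) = (s + 1)*(s + 3)*(s - 1)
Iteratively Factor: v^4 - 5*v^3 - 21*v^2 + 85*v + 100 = (v - 5)*(v^3 - 21*v - 20) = (v - 5)*(v + 4)*(v^2 - 4*v - 5) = (v - 5)*(v + 1)*(v + 4)*(v - 5)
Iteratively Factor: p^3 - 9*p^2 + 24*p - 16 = (p - 4)*(p^2 - 5*p + 4) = (p - 4)*(p - 1)*(p - 4)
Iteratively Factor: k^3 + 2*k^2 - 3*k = (k - 1)*(k^2 + 3*k) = k*(k - 1)*(k + 3)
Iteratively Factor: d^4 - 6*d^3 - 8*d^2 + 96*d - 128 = (d + 4)*(d^3 - 10*d^2 + 32*d - 32) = (d - 4)*(d + 4)*(d^2 - 6*d + 8) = (d - 4)*(d - 2)*(d + 4)*(d - 4)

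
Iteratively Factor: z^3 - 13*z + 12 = (z + 4)*(z^2 - 4*z + 3) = (z - 3)*(z + 4)*(z - 1)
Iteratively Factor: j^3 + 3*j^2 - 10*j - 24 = (j + 2)*(j^2 + j - 12) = (j - 3)*(j + 2)*(j + 4)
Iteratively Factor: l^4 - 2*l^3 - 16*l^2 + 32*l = (l + 4)*(l^3 - 6*l^2 + 8*l) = (l - 2)*(l + 4)*(l^2 - 4*l) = l*(l - 2)*(l + 4)*(l - 4)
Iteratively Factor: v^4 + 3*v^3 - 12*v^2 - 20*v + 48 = (v - 2)*(v^3 + 5*v^2 - 2*v - 24) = (v - 2)*(v + 4)*(v^2 + v - 6) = (v - 2)*(v + 3)*(v + 4)*(v - 2)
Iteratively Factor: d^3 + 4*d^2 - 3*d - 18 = (d + 3)*(d^2 + d - 6) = (d + 3)^2*(d - 2)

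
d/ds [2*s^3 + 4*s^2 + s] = 6*s^2 + 8*s + 1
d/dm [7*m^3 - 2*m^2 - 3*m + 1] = 21*m^2 - 4*m - 3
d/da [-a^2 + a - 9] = 1 - 2*a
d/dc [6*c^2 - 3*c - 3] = 12*c - 3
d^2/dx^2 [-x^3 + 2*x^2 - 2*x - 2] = 4 - 6*x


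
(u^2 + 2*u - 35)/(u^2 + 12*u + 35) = (u - 5)/(u + 5)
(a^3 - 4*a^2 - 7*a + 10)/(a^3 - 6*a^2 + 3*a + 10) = (a^2 + a - 2)/(a^2 - a - 2)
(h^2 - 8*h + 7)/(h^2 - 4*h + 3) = (h - 7)/(h - 3)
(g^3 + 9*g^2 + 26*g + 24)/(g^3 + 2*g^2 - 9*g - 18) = (g + 4)/(g - 3)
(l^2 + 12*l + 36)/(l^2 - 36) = (l + 6)/(l - 6)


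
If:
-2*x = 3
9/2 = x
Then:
No Solution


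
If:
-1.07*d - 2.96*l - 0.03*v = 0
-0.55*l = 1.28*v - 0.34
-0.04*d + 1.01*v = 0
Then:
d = -2.29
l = 0.83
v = -0.09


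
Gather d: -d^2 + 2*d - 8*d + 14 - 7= -d^2 - 6*d + 7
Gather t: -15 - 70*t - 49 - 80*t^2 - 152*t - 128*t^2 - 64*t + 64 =-208*t^2 - 286*t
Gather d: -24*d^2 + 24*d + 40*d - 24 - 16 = -24*d^2 + 64*d - 40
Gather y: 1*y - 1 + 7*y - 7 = 8*y - 8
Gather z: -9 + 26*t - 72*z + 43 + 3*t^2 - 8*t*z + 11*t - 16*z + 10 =3*t^2 + 37*t + z*(-8*t - 88) + 44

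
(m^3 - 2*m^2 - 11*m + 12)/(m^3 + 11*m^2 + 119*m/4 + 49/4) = 4*(m^3 - 2*m^2 - 11*m + 12)/(4*m^3 + 44*m^2 + 119*m + 49)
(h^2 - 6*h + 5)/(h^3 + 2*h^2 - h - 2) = (h - 5)/(h^2 + 3*h + 2)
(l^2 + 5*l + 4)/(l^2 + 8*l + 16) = (l + 1)/(l + 4)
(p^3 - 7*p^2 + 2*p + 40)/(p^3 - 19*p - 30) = (p - 4)/(p + 3)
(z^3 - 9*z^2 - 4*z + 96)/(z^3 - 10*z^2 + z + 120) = (z - 4)/(z - 5)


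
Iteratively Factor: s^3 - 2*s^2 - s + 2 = (s - 1)*(s^2 - s - 2) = (s - 2)*(s - 1)*(s + 1)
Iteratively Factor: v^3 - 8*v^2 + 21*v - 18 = (v - 3)*(v^2 - 5*v + 6) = (v - 3)*(v - 2)*(v - 3)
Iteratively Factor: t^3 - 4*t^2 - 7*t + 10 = (t - 5)*(t^2 + t - 2) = (t - 5)*(t + 2)*(t - 1)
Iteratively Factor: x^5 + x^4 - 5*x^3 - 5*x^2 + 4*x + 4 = (x + 1)*(x^4 - 5*x^2 + 4) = (x - 1)*(x + 1)*(x^3 + x^2 - 4*x - 4) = (x - 1)*(x + 1)^2*(x^2 - 4) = (x - 1)*(x + 1)^2*(x + 2)*(x - 2)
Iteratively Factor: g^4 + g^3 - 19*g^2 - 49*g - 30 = (g + 1)*(g^3 - 19*g - 30) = (g + 1)*(g + 2)*(g^2 - 2*g - 15) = (g - 5)*(g + 1)*(g + 2)*(g + 3)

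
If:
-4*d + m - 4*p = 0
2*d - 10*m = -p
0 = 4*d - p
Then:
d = 0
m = 0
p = 0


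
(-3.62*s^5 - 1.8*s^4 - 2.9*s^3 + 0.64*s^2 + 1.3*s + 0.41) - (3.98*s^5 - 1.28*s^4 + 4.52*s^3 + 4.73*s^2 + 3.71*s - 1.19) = -7.6*s^5 - 0.52*s^4 - 7.42*s^3 - 4.09*s^2 - 2.41*s + 1.6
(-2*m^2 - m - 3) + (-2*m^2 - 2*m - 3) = -4*m^2 - 3*m - 6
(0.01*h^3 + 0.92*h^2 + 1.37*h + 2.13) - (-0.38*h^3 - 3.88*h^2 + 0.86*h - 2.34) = 0.39*h^3 + 4.8*h^2 + 0.51*h + 4.47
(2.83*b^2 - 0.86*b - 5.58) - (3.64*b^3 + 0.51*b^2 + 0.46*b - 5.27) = -3.64*b^3 + 2.32*b^2 - 1.32*b - 0.31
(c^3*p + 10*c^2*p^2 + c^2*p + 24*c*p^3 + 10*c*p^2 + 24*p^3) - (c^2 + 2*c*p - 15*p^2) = c^3*p + 10*c^2*p^2 + c^2*p - c^2 + 24*c*p^3 + 10*c*p^2 - 2*c*p + 24*p^3 + 15*p^2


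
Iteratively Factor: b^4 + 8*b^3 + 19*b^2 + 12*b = (b)*(b^3 + 8*b^2 + 19*b + 12) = b*(b + 3)*(b^2 + 5*b + 4) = b*(b + 1)*(b + 3)*(b + 4)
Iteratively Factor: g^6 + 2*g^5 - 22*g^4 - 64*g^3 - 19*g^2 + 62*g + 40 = (g + 4)*(g^5 - 2*g^4 - 14*g^3 - 8*g^2 + 13*g + 10) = (g - 1)*(g + 4)*(g^4 - g^3 - 15*g^2 - 23*g - 10) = (g - 5)*(g - 1)*(g + 4)*(g^3 + 4*g^2 + 5*g + 2) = (g - 5)*(g - 1)*(g + 2)*(g + 4)*(g^2 + 2*g + 1) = (g - 5)*(g - 1)*(g + 1)*(g + 2)*(g + 4)*(g + 1)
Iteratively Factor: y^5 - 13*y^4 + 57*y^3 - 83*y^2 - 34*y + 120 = (y - 3)*(y^4 - 10*y^3 + 27*y^2 - 2*y - 40) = (y - 4)*(y - 3)*(y^3 - 6*y^2 + 3*y + 10) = (y - 4)*(y - 3)*(y + 1)*(y^2 - 7*y + 10) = (y - 5)*(y - 4)*(y - 3)*(y + 1)*(y - 2)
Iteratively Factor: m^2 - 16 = (m - 4)*(m + 4)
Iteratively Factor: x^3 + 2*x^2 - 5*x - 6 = (x + 1)*(x^2 + x - 6) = (x + 1)*(x + 3)*(x - 2)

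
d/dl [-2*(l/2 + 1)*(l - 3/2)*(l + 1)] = -3*l^2 - 3*l + 5/2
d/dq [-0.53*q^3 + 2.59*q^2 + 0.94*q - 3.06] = -1.59*q^2 + 5.18*q + 0.94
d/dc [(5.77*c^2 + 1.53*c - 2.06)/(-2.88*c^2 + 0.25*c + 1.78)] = (5.8489*c^2 + 8.6756*c + 3.2384)/(8.2944*c^4 - 1.44*c^3 - 10.1903*c^2 + 0.89*c + 3.1684)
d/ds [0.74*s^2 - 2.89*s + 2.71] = 1.48*s - 2.89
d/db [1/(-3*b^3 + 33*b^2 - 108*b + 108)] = (b^2 - 22*b/3 + 12)/(b^3 - 11*b^2 + 36*b - 36)^2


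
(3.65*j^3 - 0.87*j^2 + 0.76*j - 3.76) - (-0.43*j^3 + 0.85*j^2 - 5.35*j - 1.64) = 4.08*j^3 - 1.72*j^2 + 6.11*j - 2.12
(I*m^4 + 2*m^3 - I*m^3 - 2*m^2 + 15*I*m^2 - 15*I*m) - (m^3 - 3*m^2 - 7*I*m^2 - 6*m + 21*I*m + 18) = I*m^4 + m^3 - I*m^3 + m^2 + 22*I*m^2 + 6*m - 36*I*m - 18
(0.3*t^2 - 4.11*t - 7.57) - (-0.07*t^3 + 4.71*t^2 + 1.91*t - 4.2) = 0.07*t^3 - 4.41*t^2 - 6.02*t - 3.37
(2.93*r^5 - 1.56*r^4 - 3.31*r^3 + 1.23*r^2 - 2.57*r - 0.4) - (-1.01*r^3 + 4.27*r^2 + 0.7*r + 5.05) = 2.93*r^5 - 1.56*r^4 - 2.3*r^3 - 3.04*r^2 - 3.27*r - 5.45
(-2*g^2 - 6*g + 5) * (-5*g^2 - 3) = 10*g^4 + 30*g^3 - 19*g^2 + 18*g - 15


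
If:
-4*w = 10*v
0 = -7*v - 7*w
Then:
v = 0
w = 0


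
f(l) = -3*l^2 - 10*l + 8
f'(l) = -6*l - 10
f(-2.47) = 14.40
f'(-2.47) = 4.82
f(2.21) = -28.75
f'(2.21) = -23.26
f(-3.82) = 2.42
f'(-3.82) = 12.92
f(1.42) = -12.25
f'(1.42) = -18.52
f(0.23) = 5.54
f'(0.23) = -11.38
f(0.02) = 7.80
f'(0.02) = -10.12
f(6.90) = -203.83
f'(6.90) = -51.40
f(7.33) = -226.49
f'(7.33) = -53.98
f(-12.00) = -304.00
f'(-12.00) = 62.00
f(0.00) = 8.00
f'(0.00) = -10.00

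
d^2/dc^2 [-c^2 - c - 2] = -2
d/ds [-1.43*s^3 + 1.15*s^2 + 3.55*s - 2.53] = -4.29*s^2 + 2.3*s + 3.55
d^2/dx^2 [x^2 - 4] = 2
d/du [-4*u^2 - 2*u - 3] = -8*u - 2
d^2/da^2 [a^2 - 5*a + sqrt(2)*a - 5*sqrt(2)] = 2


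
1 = 1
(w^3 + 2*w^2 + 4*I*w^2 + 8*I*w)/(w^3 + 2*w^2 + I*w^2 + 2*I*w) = (w + 4*I)/(w + I)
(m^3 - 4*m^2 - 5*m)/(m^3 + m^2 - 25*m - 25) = m/(m + 5)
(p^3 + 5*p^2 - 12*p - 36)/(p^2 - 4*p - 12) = (p^2 + 3*p - 18)/(p - 6)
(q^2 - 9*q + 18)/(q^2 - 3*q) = (q - 6)/q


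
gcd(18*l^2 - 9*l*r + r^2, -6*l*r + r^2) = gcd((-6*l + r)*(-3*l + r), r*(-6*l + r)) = -6*l + r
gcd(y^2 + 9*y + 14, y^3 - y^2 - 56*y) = y + 7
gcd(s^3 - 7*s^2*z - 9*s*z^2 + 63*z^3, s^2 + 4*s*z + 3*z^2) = s + 3*z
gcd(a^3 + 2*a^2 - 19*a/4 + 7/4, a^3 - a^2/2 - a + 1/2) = a^2 - 3*a/2 + 1/2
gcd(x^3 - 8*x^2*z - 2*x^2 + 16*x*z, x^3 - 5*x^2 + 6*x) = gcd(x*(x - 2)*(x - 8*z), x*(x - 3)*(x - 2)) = x^2 - 2*x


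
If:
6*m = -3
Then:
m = -1/2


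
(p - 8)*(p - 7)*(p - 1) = p^3 - 16*p^2 + 71*p - 56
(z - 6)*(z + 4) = z^2 - 2*z - 24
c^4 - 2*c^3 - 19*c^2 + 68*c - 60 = (c - 3)*(c - 2)^2*(c + 5)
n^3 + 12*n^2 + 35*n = n*(n + 5)*(n + 7)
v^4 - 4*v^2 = v^2*(v - 2)*(v + 2)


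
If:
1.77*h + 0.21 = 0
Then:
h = -0.12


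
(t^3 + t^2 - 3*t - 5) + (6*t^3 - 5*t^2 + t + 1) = 7*t^3 - 4*t^2 - 2*t - 4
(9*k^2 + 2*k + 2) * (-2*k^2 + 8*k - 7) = -18*k^4 + 68*k^3 - 51*k^2 + 2*k - 14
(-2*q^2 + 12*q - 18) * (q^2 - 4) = -2*q^4 + 12*q^3 - 10*q^2 - 48*q + 72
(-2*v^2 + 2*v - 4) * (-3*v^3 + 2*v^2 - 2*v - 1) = 6*v^5 - 10*v^4 + 20*v^3 - 10*v^2 + 6*v + 4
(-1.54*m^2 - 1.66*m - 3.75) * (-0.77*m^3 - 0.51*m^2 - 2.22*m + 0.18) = 1.1858*m^5 + 2.0636*m^4 + 7.1529*m^3 + 5.3205*m^2 + 8.0262*m - 0.675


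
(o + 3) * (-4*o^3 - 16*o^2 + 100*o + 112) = -4*o^4 - 28*o^3 + 52*o^2 + 412*o + 336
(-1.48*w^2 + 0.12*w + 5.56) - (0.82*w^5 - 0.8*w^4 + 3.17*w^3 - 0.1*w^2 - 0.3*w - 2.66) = -0.82*w^5 + 0.8*w^4 - 3.17*w^3 - 1.38*w^2 + 0.42*w + 8.22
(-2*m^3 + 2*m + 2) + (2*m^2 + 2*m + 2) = -2*m^3 + 2*m^2 + 4*m + 4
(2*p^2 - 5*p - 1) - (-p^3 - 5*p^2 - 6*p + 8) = p^3 + 7*p^2 + p - 9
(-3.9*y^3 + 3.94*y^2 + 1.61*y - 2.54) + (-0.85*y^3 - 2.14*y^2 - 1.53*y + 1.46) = -4.75*y^3 + 1.8*y^2 + 0.0800000000000001*y - 1.08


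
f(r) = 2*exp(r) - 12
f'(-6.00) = 0.00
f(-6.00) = -12.00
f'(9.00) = 16206.17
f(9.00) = 16194.17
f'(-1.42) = 0.48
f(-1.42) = -11.52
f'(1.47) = 8.70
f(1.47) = -3.30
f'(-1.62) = 0.40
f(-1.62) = -11.60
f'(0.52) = 3.36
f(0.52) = -8.64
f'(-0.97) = 0.76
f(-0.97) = -11.24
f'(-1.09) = 0.67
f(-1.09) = -11.33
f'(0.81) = 4.50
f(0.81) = -7.50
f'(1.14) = 6.25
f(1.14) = -5.75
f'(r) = 2*exp(r)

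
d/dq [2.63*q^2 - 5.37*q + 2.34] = 5.26*q - 5.37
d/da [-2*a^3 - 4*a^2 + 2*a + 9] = -6*a^2 - 8*a + 2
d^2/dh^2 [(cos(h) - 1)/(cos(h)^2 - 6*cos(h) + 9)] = (-7*cos(h)/4 - 4*cos(2*h) - cos(3*h)/4 + 2)/(cos(h) - 3)^4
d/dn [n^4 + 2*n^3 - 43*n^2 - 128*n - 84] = 4*n^3 + 6*n^2 - 86*n - 128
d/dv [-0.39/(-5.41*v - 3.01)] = -2.1099/(5.41*v + 3.01)^2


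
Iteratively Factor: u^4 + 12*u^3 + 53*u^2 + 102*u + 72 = (u + 4)*(u^3 + 8*u^2 + 21*u + 18) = (u + 2)*(u + 4)*(u^2 + 6*u + 9) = (u + 2)*(u + 3)*(u + 4)*(u + 3)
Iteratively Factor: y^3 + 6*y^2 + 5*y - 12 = (y + 3)*(y^2 + 3*y - 4) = (y - 1)*(y + 3)*(y + 4)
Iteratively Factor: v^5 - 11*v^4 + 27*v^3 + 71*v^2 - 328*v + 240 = (v - 4)*(v^4 - 7*v^3 - v^2 + 67*v - 60) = (v - 5)*(v - 4)*(v^3 - 2*v^2 - 11*v + 12) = (v - 5)*(v - 4)^2*(v^2 + 2*v - 3) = (v - 5)*(v - 4)^2*(v - 1)*(v + 3)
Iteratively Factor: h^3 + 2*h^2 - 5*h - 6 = (h - 2)*(h^2 + 4*h + 3) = (h - 2)*(h + 3)*(h + 1)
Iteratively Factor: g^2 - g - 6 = (g - 3)*(g + 2)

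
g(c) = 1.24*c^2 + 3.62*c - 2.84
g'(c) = 2.48*c + 3.62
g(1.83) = 7.94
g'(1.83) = 8.16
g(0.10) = -2.47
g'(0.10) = 3.87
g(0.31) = -1.60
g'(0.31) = 4.39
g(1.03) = 2.20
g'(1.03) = 6.17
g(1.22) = 3.42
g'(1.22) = 6.65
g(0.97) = 1.84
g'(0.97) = 6.03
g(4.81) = 43.26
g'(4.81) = 15.55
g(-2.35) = -4.50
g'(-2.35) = -2.21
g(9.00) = 130.18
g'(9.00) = 25.94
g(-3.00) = -2.54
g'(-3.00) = -3.82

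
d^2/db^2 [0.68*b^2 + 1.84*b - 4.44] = 1.36000000000000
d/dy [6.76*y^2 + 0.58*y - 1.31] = 13.52*y + 0.58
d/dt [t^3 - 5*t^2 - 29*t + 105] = 3*t^2 - 10*t - 29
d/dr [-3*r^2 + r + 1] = 1 - 6*r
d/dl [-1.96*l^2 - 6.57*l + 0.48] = -3.92*l - 6.57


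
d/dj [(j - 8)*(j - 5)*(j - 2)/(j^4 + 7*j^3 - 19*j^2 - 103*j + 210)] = (-j^4 + 26*j^3 - 4*j^2 - 930*j + 1405)/(j^6 + 18*j^5 + 79*j^4 - 228*j^3 - 1889*j^2 + 210*j + 11025)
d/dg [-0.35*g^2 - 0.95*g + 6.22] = -0.7*g - 0.95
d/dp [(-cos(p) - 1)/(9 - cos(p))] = 10*sin(p)/(cos(p) - 9)^2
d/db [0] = 0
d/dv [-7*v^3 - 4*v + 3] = -21*v^2 - 4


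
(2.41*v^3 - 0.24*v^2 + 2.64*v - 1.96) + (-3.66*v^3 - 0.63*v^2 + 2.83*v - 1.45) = -1.25*v^3 - 0.87*v^2 + 5.47*v - 3.41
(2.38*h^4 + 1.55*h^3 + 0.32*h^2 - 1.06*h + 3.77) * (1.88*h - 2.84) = 4.4744*h^5 - 3.8452*h^4 - 3.8004*h^3 - 2.9016*h^2 + 10.098*h - 10.7068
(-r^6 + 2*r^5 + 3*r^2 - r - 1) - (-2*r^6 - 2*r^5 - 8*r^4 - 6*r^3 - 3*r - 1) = r^6 + 4*r^5 + 8*r^4 + 6*r^3 + 3*r^2 + 2*r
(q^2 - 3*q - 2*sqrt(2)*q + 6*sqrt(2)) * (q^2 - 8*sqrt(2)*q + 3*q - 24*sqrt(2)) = q^4 - 10*sqrt(2)*q^3 + 23*q^2 + 90*sqrt(2)*q - 288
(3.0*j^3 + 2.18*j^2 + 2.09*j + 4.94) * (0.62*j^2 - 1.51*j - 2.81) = 1.86*j^5 - 3.1784*j^4 - 10.426*j^3 - 6.2189*j^2 - 13.3323*j - 13.8814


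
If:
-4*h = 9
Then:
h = -9/4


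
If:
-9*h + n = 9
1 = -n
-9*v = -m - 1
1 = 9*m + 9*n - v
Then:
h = -10/9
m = 91/80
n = -1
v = 19/80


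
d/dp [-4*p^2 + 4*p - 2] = 4 - 8*p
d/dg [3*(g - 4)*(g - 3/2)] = 6*g - 33/2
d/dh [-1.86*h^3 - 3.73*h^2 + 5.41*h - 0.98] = -5.58*h^2 - 7.46*h + 5.41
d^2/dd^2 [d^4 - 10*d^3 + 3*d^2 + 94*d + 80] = 12*d^2 - 60*d + 6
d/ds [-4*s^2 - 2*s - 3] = -8*s - 2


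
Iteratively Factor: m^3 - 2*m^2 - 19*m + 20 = (m - 1)*(m^2 - m - 20) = (m - 5)*(m - 1)*(m + 4)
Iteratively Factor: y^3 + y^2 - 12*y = (y + 4)*(y^2 - 3*y) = y*(y + 4)*(y - 3)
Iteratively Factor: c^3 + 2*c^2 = (c + 2)*(c^2) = c*(c + 2)*(c)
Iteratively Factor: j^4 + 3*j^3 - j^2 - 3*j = (j - 1)*(j^3 + 4*j^2 + 3*j) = (j - 1)*(j + 1)*(j^2 + 3*j) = (j - 1)*(j + 1)*(j + 3)*(j)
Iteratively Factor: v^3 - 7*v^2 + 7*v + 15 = (v + 1)*(v^2 - 8*v + 15) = (v - 3)*(v + 1)*(v - 5)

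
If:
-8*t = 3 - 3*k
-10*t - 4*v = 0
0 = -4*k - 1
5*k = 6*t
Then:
No Solution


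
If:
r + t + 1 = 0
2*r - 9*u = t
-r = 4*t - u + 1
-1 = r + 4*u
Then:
No Solution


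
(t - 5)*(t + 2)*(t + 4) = t^3 + t^2 - 22*t - 40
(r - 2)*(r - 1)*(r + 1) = r^3 - 2*r^2 - r + 2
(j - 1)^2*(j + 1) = j^3 - j^2 - j + 1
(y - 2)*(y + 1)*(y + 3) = y^3 + 2*y^2 - 5*y - 6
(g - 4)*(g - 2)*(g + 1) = g^3 - 5*g^2 + 2*g + 8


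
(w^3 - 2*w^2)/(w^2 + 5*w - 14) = w^2/(w + 7)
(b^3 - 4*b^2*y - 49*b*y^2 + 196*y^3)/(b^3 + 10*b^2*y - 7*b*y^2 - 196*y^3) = (b - 7*y)/(b + 7*y)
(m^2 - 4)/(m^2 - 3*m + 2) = (m + 2)/(m - 1)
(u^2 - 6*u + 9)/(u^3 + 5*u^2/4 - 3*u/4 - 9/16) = 16*(u^2 - 6*u + 9)/(16*u^3 + 20*u^2 - 12*u - 9)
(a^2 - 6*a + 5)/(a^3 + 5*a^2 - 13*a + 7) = (a - 5)/(a^2 + 6*a - 7)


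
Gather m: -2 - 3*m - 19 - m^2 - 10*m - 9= -m^2 - 13*m - 30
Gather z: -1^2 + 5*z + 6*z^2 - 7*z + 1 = 6*z^2 - 2*z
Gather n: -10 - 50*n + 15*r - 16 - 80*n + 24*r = -130*n + 39*r - 26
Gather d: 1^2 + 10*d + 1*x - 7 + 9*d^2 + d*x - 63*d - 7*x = 9*d^2 + d*(x - 53) - 6*x - 6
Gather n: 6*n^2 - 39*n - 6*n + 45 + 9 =6*n^2 - 45*n + 54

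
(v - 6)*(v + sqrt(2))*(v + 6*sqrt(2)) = v^3 - 6*v^2 + 7*sqrt(2)*v^2 - 42*sqrt(2)*v + 12*v - 72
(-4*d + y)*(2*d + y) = -8*d^2 - 2*d*y + y^2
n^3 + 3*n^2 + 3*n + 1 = (n + 1)^3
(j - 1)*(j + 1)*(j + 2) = j^3 + 2*j^2 - j - 2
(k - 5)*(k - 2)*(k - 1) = k^3 - 8*k^2 + 17*k - 10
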